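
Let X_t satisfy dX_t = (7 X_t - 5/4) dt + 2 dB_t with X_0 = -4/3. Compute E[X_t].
E[X_t] = 5/28 - 127*exp(7*t)/84

Taking expectations and using E[dB_t] = 0, the mean m(t) = E[X_t] satisfies the ODE m'(t) = a m(t) + b with m(0) = x_0. With a = 7, b = -5/4, x_0 = -4/3, the solution is
  m(t) = x_0 * exp(a t) + (b/a) * (exp(a t) - 1)
       = (-4/3) * exp(7 t) + ((-5/4)/7) * (exp(7 t) - 1)
       = 5/28 - 127*exp(7*t)/84.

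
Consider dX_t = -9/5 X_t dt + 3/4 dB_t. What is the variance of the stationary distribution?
lim Var(X_t) = 5/32

The OU SDE dX = -theta X dt + sigma dB admits the integrating factor exp(theta t): d(exp(theta t) X_t) = sigma exp(theta t) dB_t. Integrating from 0 to t gives X_t = x_0 * exp(-theta t) + sigma * int_0^t exp(-theta (t-s)) dB_s for any initial x_0. The Itô integral has variance (by the Itô isometry) sigma^2 * int_0^t exp(-2 theta (t - s)) ds = sigma^2 * (1 - exp(-2 theta t)) / (2 theta), independent of x_0.
With theta = 9/5, sigma = 3/4:
  Var(X_t) = (3/4)^2 * (1 - exp(-2*9/5 t)) / (2 * 9/5) = 5/32 - 5*exp(-18*t/5)/32.
As t -> infinity, exp(-2*9/5 t) -> 0, so the stationary variance is sigma^2 / (2 theta) = 5/32.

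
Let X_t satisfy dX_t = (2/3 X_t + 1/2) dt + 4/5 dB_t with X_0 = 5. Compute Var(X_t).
Var(X_t) = 12*exp(4*t/3)/25 - 12/25

The variance V(t) = Var(X_t) satisfies V'(t) = 2 a V(t) + c^2 with V(0) = 0 (drift coefficient is linear in X, diffusion is constant). With a = 2/3, c = 4/5, the solution is
  V(t) = (c^2 / (2 a)) * (exp(2 a t) - 1)
       = ((4/5)^2 / (2*(2/3))) * (exp((4/3) t) - 1)
       = 12*exp(4*t/3)/25 - 12/25.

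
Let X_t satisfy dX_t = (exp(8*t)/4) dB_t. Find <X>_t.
<X>_t = exp(16*t)/256 - 1/256

For an Itô process dX_t = a(t) dt + b(t) dB_t, the quadratic variation is <X>_t = int_0^t b(s)^2 ds (the drift term does not contribute). Here b(s) = exp(8*s)/4, so
  b(s)^2 = exp(16*s)/16.
Integrating from 0 to t:
  <X>_t = int_0^t (exp(16*s)/16) ds = exp(16*t)/256 - 1/256.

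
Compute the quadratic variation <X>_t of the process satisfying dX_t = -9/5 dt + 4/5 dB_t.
<X>_t = 16*t/25

For an Itô process dX_t = a(t) dt + b(t) dB_t, the quadratic variation is <X>_t = int_0^t b(s)^2 ds (the drift term does not contribute). Here b(s) = 4/5, so
  b(s)^2 = 16/25.
Integrating from 0 to t:
  <X>_t = int_0^t (16/25) ds = 16*t/25.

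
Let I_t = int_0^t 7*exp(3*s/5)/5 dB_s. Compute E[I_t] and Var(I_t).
E[I_t] = 0; Var(I_t) = 49*exp(6*t/5)/30 - 49/30

The Itô integral of a deterministic integrand f(s) has mean 0 because each increment f(s) * (B_{s+ds} - B_s) has mean 0. By the Itô isometry:
  Var( int_0^t f(s) dB_s ) = E[ (int_0^t f(s) dB_s)^2 ] = int_0^t f(s)^2 ds.
Here f(s) = 7*exp(3*s/5)/5, so f(s)^2 = 49*exp(6*s/5)/25. Integrate:
  int_0^t (49*exp(6*s/5)/25) ds = 49*exp(6*t/5)/30 - 49/30.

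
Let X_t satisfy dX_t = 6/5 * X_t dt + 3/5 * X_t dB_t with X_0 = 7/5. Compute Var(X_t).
Var(X_t) = 49*(exp(9*t/25) - 1)*exp(12*t/5)/25

For GBM dX = mu X dt + sigma X dB with X_0 = x_0, apply Itô to Y = log X: dY = (mu - sigma^2/2) dt + sigma dB, so Y_t = log(x_0) + (mu - sigma^2/2) t + sigma B_t and hence X_t = x_0 * exp((mu - sigma^2/2) t + sigma B_t).
With mu = 6/5, sigma = 3/5, x_0 = 7/5, this gives:
  X_t = 7/5 * exp((51/50) * t + (3/5) * B_t).
Since sigma*B_t ~ Normal(0, sigma^2 t), E[exp(sigma*B_t)] = exp(sigma^2 t / 2); so E[X_t] = x_0 * exp((mu - sigma^2/2) t) * exp(sigma^2 t / 2) = x_0 * exp(mu t) = 7*exp(6*t/5)/5.
Var(X_t) = E[X_t^2] - (E[X_t])^2 = x_0^2 * exp(2 mu t) * (exp(sigma^2 t) - 1) = 49*(exp(9*t/25) - 1)*exp(12*t/5)/25.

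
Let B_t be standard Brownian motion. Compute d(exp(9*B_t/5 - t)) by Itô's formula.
d(exp(9*B_t/5 - t)) = (31*exp(9*B_t/5 - t)/50) dt + (9*exp(9*B_t/5 - t)/5) dB_t

Itô's formula for f(t, x): d f(t, B_t) = (f_t + (1/2) f_xx) dt + f_x dB_t. Compute partials of f(t, x) = exp(-t + 9*x/5):
  f_t(t,x)  = -exp(-t + 9*x/5)
  f_x(t,x)  = 9*exp(-t + 9*x/5)/5
  f_xx(t,x) = 81*exp(-t + 9*x/5)/25
Assemble drift = f_t + (1/2) f_xx = 31*exp(-t + 9*x/5)/50 and diffusion = f_x = 9*exp(-t + 9*x/5)/5. Substituting x = B_t:
  d(exp(9*B_t/5 - t)) = (31*exp(9*B_t/5 - t)/50) dt + (9*exp(9*B_t/5 - t)/5) dB_t.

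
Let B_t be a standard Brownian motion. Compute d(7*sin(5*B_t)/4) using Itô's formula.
d(7*sin(5*B_t)/4) = (-175*sin(5*B_t)/8) dt + (35*cos(5*B_t)/4) dB_t

Itô's formula for f(B_t) gives d f(B_t) = f'(B_t) dB_t + (1/2) f''(B_t) dt. Compute derivatives of f(x) = 7*sin(5*x)/4:
  f'(x)  = 35*cos(5*x)/4
  f''(x) = -175*sin(5*x)/4
Substitute x = B_t and multiply the f'' term by 1/2:
  drift     = (1/2) * (-175*sin(5*x)/4) evaluated at B_t = -175*sin(5*B_t)/8
  diffusion = (35*cos(5*x)/4) evaluated at B_t = 35*cos(5*B_t)/4
Therefore d(7*sin(5*B_t)/4) = (-175*sin(5*B_t)/8) dt + (35*cos(5*B_t)/4) dB_t.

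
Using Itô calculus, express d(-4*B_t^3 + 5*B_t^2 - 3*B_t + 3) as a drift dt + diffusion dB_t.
d(-4*B_t^3 + 5*B_t^2 - 3*B_t + 3) = (5 - 12*B_t) dt + (-12*B_t^2 + 10*B_t - 3) dB_t

Itô's formula for f(B_t) gives d f(B_t) = f'(B_t) dB_t + (1/2) f''(B_t) dt. Compute derivatives of f(x) = -4*x^3 + 5*x^2 - 3*x + 3:
  f'(x)  = -12*x^2 + 10*x - 3
  f''(x) = 10 - 24*x
Substitute x = B_t and multiply the f'' term by 1/2:
  drift     = (1/2) * (10 - 24*x) evaluated at B_t = 5 - 12*B_t
  diffusion = (-12*x^2 + 10*x - 3) evaluated at B_t = -12*B_t^2 + 10*B_t - 3
Therefore d(-4*B_t^3 + 5*B_t^2 - 3*B_t + 3) = (5 - 12*B_t) dt + (-12*B_t^2 + 10*B_t - 3) dB_t.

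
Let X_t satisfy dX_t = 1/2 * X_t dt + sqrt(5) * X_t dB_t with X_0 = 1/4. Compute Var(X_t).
Var(X_t) = (exp(5*t) - 1)*exp(t)/16

For GBM dX = mu X dt + sigma X dB with X_0 = x_0, apply Itô to Y = log X: dY = (mu - sigma^2/2) dt + sigma dB, so Y_t = log(x_0) + (mu - sigma^2/2) t + sigma B_t and hence X_t = x_0 * exp((mu - sigma^2/2) t + sigma B_t).
With mu = 1/2, sigma = sqrt(5), x_0 = 1/4, this gives:
  X_t = 1/4 * exp((-2) * t + (sqrt(5)) * B_t).
Since sigma*B_t ~ Normal(0, sigma^2 t), E[exp(sigma*B_t)] = exp(sigma^2 t / 2); so E[X_t] = x_0 * exp((mu - sigma^2/2) t) * exp(sigma^2 t / 2) = x_0 * exp(mu t) = exp(t/2)/4.
Var(X_t) = E[X_t^2] - (E[X_t])^2 = x_0^2 * exp(2 mu t) * (exp(sigma^2 t) - 1) = (exp(5*t) - 1)*exp(t)/16.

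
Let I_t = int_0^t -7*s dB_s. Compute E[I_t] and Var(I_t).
E[I_t] = 0; Var(I_t) = 49*t^3/3

The Itô integral of a deterministic integrand f(s) has mean 0 because each increment f(s) * (B_{s+ds} - B_s) has mean 0. By the Itô isometry:
  Var( int_0^t f(s) dB_s ) = E[ (int_0^t f(s) dB_s)^2 ] = int_0^t f(s)^2 ds.
Here f(s) = -7*s, so f(s)^2 = 49*s^2. Integrate:
  int_0^t (49*s^2) ds = 49*t^3/3.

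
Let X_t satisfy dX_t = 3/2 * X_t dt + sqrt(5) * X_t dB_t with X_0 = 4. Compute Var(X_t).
Var(X_t) = 16*(exp(5*t) - 1)*exp(3*t)

For GBM dX = mu X dt + sigma X dB with X_0 = x_0, apply Itô to Y = log X: dY = (mu - sigma^2/2) dt + sigma dB, so Y_t = log(x_0) + (mu - sigma^2/2) t + sigma B_t and hence X_t = x_0 * exp((mu - sigma^2/2) t + sigma B_t).
With mu = 3/2, sigma = sqrt(5), x_0 = 4, this gives:
  X_t = 4 * exp((-1) * t + (sqrt(5)) * B_t).
Since sigma*B_t ~ Normal(0, sigma^2 t), E[exp(sigma*B_t)] = exp(sigma^2 t / 2); so E[X_t] = x_0 * exp((mu - sigma^2/2) t) * exp(sigma^2 t / 2) = x_0 * exp(mu t) = 4*exp(3*t/2).
Var(X_t) = E[X_t^2] - (E[X_t])^2 = x_0^2 * exp(2 mu t) * (exp(sigma^2 t) - 1) = 16*(exp(5*t) - 1)*exp(3*t).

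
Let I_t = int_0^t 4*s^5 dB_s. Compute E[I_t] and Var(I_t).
E[I_t] = 0; Var(I_t) = 16*t^11/11

The Itô integral of a deterministic integrand f(s) has mean 0 because each increment f(s) * (B_{s+ds} - B_s) has mean 0. By the Itô isometry:
  Var( int_0^t f(s) dB_s ) = E[ (int_0^t f(s) dB_s)^2 ] = int_0^t f(s)^2 ds.
Here f(s) = 4*s^5, so f(s)^2 = 16*s^10. Integrate:
  int_0^t (16*s^10) ds = 16*t^11/11.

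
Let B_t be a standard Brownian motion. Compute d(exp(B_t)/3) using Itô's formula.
d(exp(B_t)/3) = (exp(B_t)/6) dt + (exp(B_t)/3) dB_t

Itô's formula for f(B_t) gives d f(B_t) = f'(B_t) dB_t + (1/2) f''(B_t) dt. Compute derivatives of f(x) = exp(x)/3:
  f'(x)  = exp(x)/3
  f''(x) = exp(x)/3
Substitute x = B_t and multiply the f'' term by 1/2:
  drift     = (1/2) * (exp(x)/3) evaluated at B_t = exp(B_t)/6
  diffusion = (exp(x)/3) evaluated at B_t = exp(B_t)/3
Therefore d(exp(B_t)/3) = (exp(B_t)/6) dt + (exp(B_t)/3) dB_t.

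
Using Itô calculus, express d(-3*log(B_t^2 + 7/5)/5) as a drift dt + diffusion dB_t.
d(-3*log(B_t^2 + 7/5)/5) = (3*(5*B_t^2 - 7)/(5*B_t^2 + 7)^2) dt + (-6*B_t/(5*B_t^2 + 7)) dB_t

Itô's formula for f(B_t) gives d f(B_t) = f'(B_t) dB_t + (1/2) f''(B_t) dt. Compute derivatives of f(x) = -3*log(x^2 + 7/5)/5:
  f'(x)  = -6*x/(5*x^2 + 7)
  f''(x) = 6*(5*x^2 - 7)/(5*x^2 + 7)^2
Substitute x = B_t and multiply the f'' term by 1/2:
  drift     = (1/2) * (6*(5*x^2 - 7)/(5*x^2 + 7)^2) evaluated at B_t = 3*(5*B_t^2 - 7)/(5*B_t^2 + 7)^2
  diffusion = (-6*x/(5*x^2 + 7)) evaluated at B_t = -6*B_t/(5*B_t^2 + 7)
Therefore d(-3*log(B_t^2 + 7/5)/5) = (3*(5*B_t^2 - 7)/(5*B_t^2 + 7)^2) dt + (-6*B_t/(5*B_t^2 + 7)) dB_t.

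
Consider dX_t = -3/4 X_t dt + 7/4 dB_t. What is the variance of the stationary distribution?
lim Var(X_t) = 49/24

The OU SDE dX = -theta X dt + sigma dB admits the integrating factor exp(theta t): d(exp(theta t) X_t) = sigma exp(theta t) dB_t. Integrating from 0 to t gives X_t = x_0 * exp(-theta t) + sigma * int_0^t exp(-theta (t-s)) dB_s for any initial x_0. The Itô integral has variance (by the Itô isometry) sigma^2 * int_0^t exp(-2 theta (t - s)) ds = sigma^2 * (1 - exp(-2 theta t)) / (2 theta), independent of x_0.
With theta = 3/4, sigma = 7/4:
  Var(X_t) = (7/4)^2 * (1 - exp(-2*3/4 t)) / (2 * 3/4) = 49/24 - 49*exp(-3*t/2)/24.
As t -> infinity, exp(-2*3/4 t) -> 0, so the stationary variance is sigma^2 / (2 theta) = 49/24.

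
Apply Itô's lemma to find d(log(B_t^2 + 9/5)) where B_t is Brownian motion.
d(log(B_t^2 + 9/5)) = (5*(9 - 5*B_t^2)/(5*B_t^2 + 9)^2) dt + (10*B_t/(5*B_t^2 + 9)) dB_t

Itô's formula for f(B_t) gives d f(B_t) = f'(B_t) dB_t + (1/2) f''(B_t) dt. Compute derivatives of f(x) = log(x^2 + 9/5):
  f'(x)  = 10*x/(5*x^2 + 9)
  f''(x) = 10*(9 - 5*x^2)/(5*x^2 + 9)^2
Substitute x = B_t and multiply the f'' term by 1/2:
  drift     = (1/2) * (10*(9 - 5*x^2)/(5*x^2 + 9)^2) evaluated at B_t = 5*(9 - 5*B_t^2)/(5*B_t^2 + 9)^2
  diffusion = (10*x/(5*x^2 + 9)) evaluated at B_t = 10*B_t/(5*B_t^2 + 9)
Therefore d(log(B_t^2 + 9/5)) = (5*(9 - 5*B_t^2)/(5*B_t^2 + 9)^2) dt + (10*B_t/(5*B_t^2 + 9)) dB_t.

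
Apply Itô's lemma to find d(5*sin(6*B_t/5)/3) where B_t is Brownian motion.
d(5*sin(6*B_t/5)/3) = (-6*sin(6*B_t/5)/5) dt + (2*cos(6*B_t/5)) dB_t

Itô's formula for f(B_t) gives d f(B_t) = f'(B_t) dB_t + (1/2) f''(B_t) dt. Compute derivatives of f(x) = 5*sin(6*x/5)/3:
  f'(x)  = 2*cos(6*x/5)
  f''(x) = -12*sin(6*x/5)/5
Substitute x = B_t and multiply the f'' term by 1/2:
  drift     = (1/2) * (-12*sin(6*x/5)/5) evaluated at B_t = -6*sin(6*B_t/5)/5
  diffusion = (2*cos(6*x/5)) evaluated at B_t = 2*cos(6*B_t/5)
Therefore d(5*sin(6*B_t/5)/3) = (-6*sin(6*B_t/5)/5) dt + (2*cos(6*B_t/5)) dB_t.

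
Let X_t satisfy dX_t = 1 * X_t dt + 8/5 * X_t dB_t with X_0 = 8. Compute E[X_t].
E[X_t] = 8*exp(t)

For GBM dX = mu X dt + sigma X dB with X_0 = x_0, apply Itô to Y = log X: dY = (mu - sigma^2/2) dt + sigma dB, so Y_t = log(x_0) + (mu - sigma^2/2) t + sigma B_t and hence X_t = x_0 * exp((mu - sigma^2/2) t + sigma B_t).
With mu = 1, sigma = 8/5, x_0 = 8, this gives:
  X_t = 8 * exp((-7/25) * t + (8/5) * B_t).
Since sigma*B_t ~ Normal(0, sigma^2 t), E[exp(sigma*B_t)] = exp(sigma^2 t / 2); so E[X_t] = x_0 * exp((mu - sigma^2/2) t) * exp(sigma^2 t / 2) = x_0 * exp(mu t) = 8*exp(t).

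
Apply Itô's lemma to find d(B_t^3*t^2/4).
d(B_t^3*t^2/4) = (B_t*t*(2*B_t^2 + 3*t)/4) dt + (3*B_t^2*t^2/4) dB_t

Itô's formula for f(t, x): d f(t, B_t) = (f_t + (1/2) f_xx) dt + f_x dB_t. Compute partials of f(t, x) = t^2*x^3/4:
  f_t(t,x)  = t*x^3/2
  f_x(t,x)  = 3*t^2*x^2/4
  f_xx(t,x) = 3*t^2*x/2
Assemble drift = f_t + (1/2) f_xx = t*x*(3*t + 2*x^2)/4 and diffusion = f_x = 3*t^2*x^2/4. Substituting x = B_t:
  d(B_t^3*t^2/4) = (B_t*t*(2*B_t^2 + 3*t)/4) dt + (3*B_t^2*t^2/4) dB_t.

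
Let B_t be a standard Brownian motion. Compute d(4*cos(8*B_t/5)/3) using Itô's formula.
d(4*cos(8*B_t/5)/3) = (-128*cos(8*B_t/5)/75) dt + (-32*sin(8*B_t/5)/15) dB_t

Itô's formula for f(B_t) gives d f(B_t) = f'(B_t) dB_t + (1/2) f''(B_t) dt. Compute derivatives of f(x) = 4*cos(8*x/5)/3:
  f'(x)  = -32*sin(8*x/5)/15
  f''(x) = -256*cos(8*x/5)/75
Substitute x = B_t and multiply the f'' term by 1/2:
  drift     = (1/2) * (-256*cos(8*x/5)/75) evaluated at B_t = -128*cos(8*B_t/5)/75
  diffusion = (-32*sin(8*x/5)/15) evaluated at B_t = -32*sin(8*B_t/5)/15
Therefore d(4*cos(8*B_t/5)/3) = (-128*cos(8*B_t/5)/75) dt + (-32*sin(8*B_t/5)/15) dB_t.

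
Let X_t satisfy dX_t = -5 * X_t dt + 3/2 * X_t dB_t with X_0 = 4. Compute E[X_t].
E[X_t] = 4*exp(-5*t)

For GBM dX = mu X dt + sigma X dB with X_0 = x_0, apply Itô to Y = log X: dY = (mu - sigma^2/2) dt + sigma dB, so Y_t = log(x_0) + (mu - sigma^2/2) t + sigma B_t and hence X_t = x_0 * exp((mu - sigma^2/2) t + sigma B_t).
With mu = -5, sigma = 3/2, x_0 = 4, this gives:
  X_t = 4 * exp((-49/8) * t + (3/2) * B_t).
Since sigma*B_t ~ Normal(0, sigma^2 t), E[exp(sigma*B_t)] = exp(sigma^2 t / 2); so E[X_t] = x_0 * exp((mu - sigma^2/2) t) * exp(sigma^2 t / 2) = x_0 * exp(mu t) = 4*exp(-5*t).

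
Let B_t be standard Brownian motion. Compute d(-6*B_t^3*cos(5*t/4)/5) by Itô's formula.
d(-6*B_t^3*cos(5*t/4)/5) = (3*B_t*(5*B_t^2*sin(5*t/4) - 12*cos(5*t/4))/10) dt + (-18*B_t^2*cos(5*t/4)/5) dB_t

Itô's formula for f(t, x): d f(t, B_t) = (f_t + (1/2) f_xx) dt + f_x dB_t. Compute partials of f(t, x) = -6*x^3*cos(5*t/4)/5:
  f_t(t,x)  = 3*x^3*sin(5*t/4)/2
  f_x(t,x)  = -18*x^2*cos(5*t/4)/5
  f_xx(t,x) = -36*x*cos(5*t/4)/5
Assemble drift = f_t + (1/2) f_xx = 3*x*(5*x^2*sin(5*t/4) - 12*cos(5*t/4))/10 and diffusion = f_x = -18*x^2*cos(5*t/4)/5. Substituting x = B_t:
  d(-6*B_t^3*cos(5*t/4)/5) = (3*B_t*(5*B_t^2*sin(5*t/4) - 12*cos(5*t/4))/10) dt + (-18*B_t^2*cos(5*t/4)/5) dB_t.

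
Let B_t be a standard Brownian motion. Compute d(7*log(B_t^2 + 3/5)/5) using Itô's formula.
d(7*log(B_t^2 + 3/5)/5) = (7*(3 - 5*B_t^2)/(5*B_t^2 + 3)^2) dt + (14*B_t/(5*B_t^2 + 3)) dB_t

Itô's formula for f(B_t) gives d f(B_t) = f'(B_t) dB_t + (1/2) f''(B_t) dt. Compute derivatives of f(x) = 7*log(x^2 + 3/5)/5:
  f'(x)  = 14*x/(5*x^2 + 3)
  f''(x) = 14*(3 - 5*x^2)/(5*x^2 + 3)^2
Substitute x = B_t and multiply the f'' term by 1/2:
  drift     = (1/2) * (14*(3 - 5*x^2)/(5*x^2 + 3)^2) evaluated at B_t = 7*(3 - 5*B_t^2)/(5*B_t^2 + 3)^2
  diffusion = (14*x/(5*x^2 + 3)) evaluated at B_t = 14*B_t/(5*B_t^2 + 3)
Therefore d(7*log(B_t^2 + 3/5)/5) = (7*(3 - 5*B_t^2)/(5*B_t^2 + 3)^2) dt + (14*B_t/(5*B_t^2 + 3)) dB_t.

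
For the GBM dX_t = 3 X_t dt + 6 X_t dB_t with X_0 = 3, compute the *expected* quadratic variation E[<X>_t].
E[<X>_t] = 54*exp(42*t)/7 - 54/7

<X>_t = int_0^t (6 * X_s)^2 ds. Taking expectation inside the integral: E[<X>_t] = 6^2 * int_0^t E[X_s^2] ds. For GBM, E[X_s^2] = x_0^2 * exp((2 mu + sigma^2) s). Integrating:
  E[<X>_t] = 6^2 * 3^2 * (exp((2*3 + 6^2) t) - 1) / (2*3 + 6^2)
           = 6^2 * 3^2 * (exp(42 t) - 1) / 42 = 54*exp(42*t)/7 - 54/7.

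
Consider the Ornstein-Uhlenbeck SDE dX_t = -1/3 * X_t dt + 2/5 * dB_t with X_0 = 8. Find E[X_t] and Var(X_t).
E[X_t] = 8*exp(-t/3); Var(X_t) = 6/25 - 6*exp(-2*t/3)/25

The OU SDE dX = -theta X dt + sigma dB admits the integrating factor exp(theta t): d(exp(theta t) X_t) = sigma exp(theta t) dB_t. Integrating from 0 to t:
  X_t = x_0 * exp(-theta t) + sigma * int_0^t exp(-theta (t-s)) dB_s.
The Itô integral has mean 0 and (by the Itô isometry) variance sigma^2 * int_0^t exp(-2 theta (t - s)) ds = sigma^2 * (1 - exp(-2 theta t)) / (2 theta).
With theta = 1/3, sigma = 2/5, x_0 = 8:
  E[X_t] = 8 * exp(-1/3 t) = 8*exp(-t/3)
  Var(X_t) = (2/5)^2 * (1 - exp(-2*1/3 t)) / (2 * 1/3) = 6/25 - 6*exp(-2*t/3)/25.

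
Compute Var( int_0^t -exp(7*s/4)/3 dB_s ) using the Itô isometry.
Var = 2*exp(7*t/2)/63 - 2/63

The Itô integral of a deterministic integrand f(s) has mean 0 because each increment f(s) * (B_{s+ds} - B_s) has mean 0. By the Itô isometry:
  Var( int_0^t f(s) dB_s ) = E[ (int_0^t f(s) dB_s)^2 ] = int_0^t f(s)^2 ds.
Here f(s) = -exp(7*s/4)/3, so f(s)^2 = exp(7*s/2)/9. Integrate:
  int_0^t (exp(7*s/2)/9) ds = 2*exp(7*t/2)/63 - 2/63.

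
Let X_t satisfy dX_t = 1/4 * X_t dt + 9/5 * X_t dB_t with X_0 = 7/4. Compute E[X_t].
E[X_t] = 7*exp(t/4)/4

For GBM dX = mu X dt + sigma X dB with X_0 = x_0, apply Itô to Y = log X: dY = (mu - sigma^2/2) dt + sigma dB, so Y_t = log(x_0) + (mu - sigma^2/2) t + sigma B_t and hence X_t = x_0 * exp((mu - sigma^2/2) t + sigma B_t).
With mu = 1/4, sigma = 9/5, x_0 = 7/4, this gives:
  X_t = 7/4 * exp((-137/100) * t + (9/5) * B_t).
Since sigma*B_t ~ Normal(0, sigma^2 t), E[exp(sigma*B_t)] = exp(sigma^2 t / 2); so E[X_t] = x_0 * exp((mu - sigma^2/2) t) * exp(sigma^2 t / 2) = x_0 * exp(mu t) = 7*exp(t/4)/4.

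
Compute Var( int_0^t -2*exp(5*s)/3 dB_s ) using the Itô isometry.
Var = 2*exp(10*t)/45 - 2/45

The Itô integral of a deterministic integrand f(s) has mean 0 because each increment f(s) * (B_{s+ds} - B_s) has mean 0. By the Itô isometry:
  Var( int_0^t f(s) dB_s ) = E[ (int_0^t f(s) dB_s)^2 ] = int_0^t f(s)^2 ds.
Here f(s) = -2*exp(5*s)/3, so f(s)^2 = 4*exp(10*s)/9. Integrate:
  int_0^t (4*exp(10*s)/9) ds = 2*exp(10*t)/45 - 2/45.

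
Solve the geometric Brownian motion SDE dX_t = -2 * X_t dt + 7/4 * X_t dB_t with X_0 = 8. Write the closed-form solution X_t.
X_t = 8 * exp((-113/32) * t + (7/4) * B_t)

For GBM dX = mu X dt + sigma X dB with X_0 = x_0, apply Itô to Y = log X: dY = (mu - sigma^2/2) dt + sigma dB, so Y_t = log(x_0) + (mu - sigma^2/2) t + sigma B_t and hence X_t = x_0 * exp((mu - sigma^2/2) t + sigma B_t).
With mu = -2, sigma = 7/4, x_0 = 8, this gives:
  X_t = 8 * exp((-113/32) * t + (7/4) * B_t).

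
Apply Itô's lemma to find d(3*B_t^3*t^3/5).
d(3*B_t^3*t^3/5) = (9*B_t*t^2*(B_t^2 + t)/5) dt + (9*B_t^2*t^3/5) dB_t

Itô's formula for f(t, x): d f(t, B_t) = (f_t + (1/2) f_xx) dt + f_x dB_t. Compute partials of f(t, x) = 3*t^3*x^3/5:
  f_t(t,x)  = 9*t^2*x^3/5
  f_x(t,x)  = 9*t^3*x^2/5
  f_xx(t,x) = 18*t^3*x/5
Assemble drift = f_t + (1/2) f_xx = 9*t^2*x*(t + x^2)/5 and diffusion = f_x = 9*t^3*x^2/5. Substituting x = B_t:
  d(3*B_t^3*t^3/5) = (9*B_t*t^2*(B_t^2 + t)/5) dt + (9*B_t^2*t^3/5) dB_t.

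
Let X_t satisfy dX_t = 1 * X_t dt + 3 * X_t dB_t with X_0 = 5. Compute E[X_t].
E[X_t] = 5*exp(t)

For GBM dX = mu X dt + sigma X dB with X_0 = x_0, apply Itô to Y = log X: dY = (mu - sigma^2/2) dt + sigma dB, so Y_t = log(x_0) + (mu - sigma^2/2) t + sigma B_t and hence X_t = x_0 * exp((mu - sigma^2/2) t + sigma B_t).
With mu = 1, sigma = 3, x_0 = 5, this gives:
  X_t = 5 * exp((-7/2) * t + (3) * B_t).
Since sigma*B_t ~ Normal(0, sigma^2 t), E[exp(sigma*B_t)] = exp(sigma^2 t / 2); so E[X_t] = x_0 * exp((mu - sigma^2/2) t) * exp(sigma^2 t / 2) = x_0 * exp(mu t) = 5*exp(t).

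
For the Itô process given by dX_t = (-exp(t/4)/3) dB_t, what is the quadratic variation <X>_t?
<X>_t = 2*exp(t/2)/9 - 2/9

For an Itô process dX_t = a(t) dt + b(t) dB_t, the quadratic variation is <X>_t = int_0^t b(s)^2 ds (the drift term does not contribute). Here b(s) = -exp(s/4)/3, so
  b(s)^2 = exp(s/2)/9.
Integrating from 0 to t:
  <X>_t = int_0^t (exp(s/2)/9) ds = 2*exp(t/2)/9 - 2/9.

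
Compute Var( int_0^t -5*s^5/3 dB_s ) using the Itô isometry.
Var = 25*t^11/99

The Itô integral of a deterministic integrand f(s) has mean 0 because each increment f(s) * (B_{s+ds} - B_s) has mean 0. By the Itô isometry:
  Var( int_0^t f(s) dB_s ) = E[ (int_0^t f(s) dB_s)^2 ] = int_0^t f(s)^2 ds.
Here f(s) = -5*s^5/3, so f(s)^2 = 25*s^10/9. Integrate:
  int_0^t (25*s^10/9) ds = 25*t^11/99.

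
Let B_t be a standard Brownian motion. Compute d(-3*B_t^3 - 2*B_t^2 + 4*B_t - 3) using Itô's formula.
d(-3*B_t^3 - 2*B_t^2 + 4*B_t - 3) = (-9*B_t - 2) dt + (-9*B_t^2 - 4*B_t + 4) dB_t

Itô's formula for f(B_t) gives d f(B_t) = f'(B_t) dB_t + (1/2) f''(B_t) dt. Compute derivatives of f(x) = -3*x^3 - 2*x^2 + 4*x - 3:
  f'(x)  = -9*x^2 - 4*x + 4
  f''(x) = -18*x - 4
Substitute x = B_t and multiply the f'' term by 1/2:
  drift     = (1/2) * (-18*x - 4) evaluated at B_t = -9*B_t - 2
  diffusion = (-9*x^2 - 4*x + 4) evaluated at B_t = -9*B_t^2 - 4*B_t + 4
Therefore d(-3*B_t^3 - 2*B_t^2 + 4*B_t - 3) = (-9*B_t - 2) dt + (-9*B_t^2 - 4*B_t + 4) dB_t.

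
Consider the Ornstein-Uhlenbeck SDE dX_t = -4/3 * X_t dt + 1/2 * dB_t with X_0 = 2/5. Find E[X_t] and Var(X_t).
E[X_t] = 2*exp(-4*t/3)/5; Var(X_t) = 3/32 - 3*exp(-8*t/3)/32

The OU SDE dX = -theta X dt + sigma dB admits the integrating factor exp(theta t): d(exp(theta t) X_t) = sigma exp(theta t) dB_t. Integrating from 0 to t:
  X_t = x_0 * exp(-theta t) + sigma * int_0^t exp(-theta (t-s)) dB_s.
The Itô integral has mean 0 and (by the Itô isometry) variance sigma^2 * int_0^t exp(-2 theta (t - s)) ds = sigma^2 * (1 - exp(-2 theta t)) / (2 theta).
With theta = 4/3, sigma = 1/2, x_0 = 2/5:
  E[X_t] = 2/5 * exp(-4/3 t) = 2*exp(-4*t/3)/5
  Var(X_t) = (1/2)^2 * (1 - exp(-2*4/3 t)) / (2 * 4/3) = 3/32 - 3*exp(-8*t/3)/32.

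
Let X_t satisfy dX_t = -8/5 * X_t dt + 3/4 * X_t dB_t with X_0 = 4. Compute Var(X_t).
Var(X_t) = (16*exp(9*t/16) - 16)*exp(-16*t/5)

For GBM dX = mu X dt + sigma X dB with X_0 = x_0, apply Itô to Y = log X: dY = (mu - sigma^2/2) dt + sigma dB, so Y_t = log(x_0) + (mu - sigma^2/2) t + sigma B_t and hence X_t = x_0 * exp((mu - sigma^2/2) t + sigma B_t).
With mu = -8/5, sigma = 3/4, x_0 = 4, this gives:
  X_t = 4 * exp((-301/160) * t + (3/4) * B_t).
Since sigma*B_t ~ Normal(0, sigma^2 t), E[exp(sigma*B_t)] = exp(sigma^2 t / 2); so E[X_t] = x_0 * exp((mu - sigma^2/2) t) * exp(sigma^2 t / 2) = x_0 * exp(mu t) = 4*exp(-8*t/5).
Var(X_t) = E[X_t^2] - (E[X_t])^2 = x_0^2 * exp(2 mu t) * (exp(sigma^2 t) - 1) = (16*exp(9*t/16) - 16)*exp(-16*t/5).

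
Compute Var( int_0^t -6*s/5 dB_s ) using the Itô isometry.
Var = 12*t^3/25

The Itô integral of a deterministic integrand f(s) has mean 0 because each increment f(s) * (B_{s+ds} - B_s) has mean 0. By the Itô isometry:
  Var( int_0^t f(s) dB_s ) = E[ (int_0^t f(s) dB_s)^2 ] = int_0^t f(s)^2 ds.
Here f(s) = -6*s/5, so f(s)^2 = 36*s^2/25. Integrate:
  int_0^t (36*s^2/25) ds = 12*t^3/25.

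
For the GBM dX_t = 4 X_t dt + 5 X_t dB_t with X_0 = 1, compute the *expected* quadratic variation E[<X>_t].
E[<X>_t] = 25*exp(33*t)/33 - 25/33

<X>_t = int_0^t (5 * X_s)^2 ds. Taking expectation inside the integral: E[<X>_t] = 5^2 * int_0^t E[X_s^2] ds. For GBM, E[X_s^2] = x_0^2 * exp((2 mu + sigma^2) s). Integrating:
  E[<X>_t] = 5^2 * 1^2 * (exp((2*4 + 5^2) t) - 1) / (2*4 + 5^2)
           = 5^2 * 1^2 * (exp(33 t) - 1) / 33 = 25*exp(33*t)/33 - 25/33.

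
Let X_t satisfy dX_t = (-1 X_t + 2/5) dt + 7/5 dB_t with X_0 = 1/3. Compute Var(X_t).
Var(X_t) = 49/50 - 49*exp(-2*t)/50

The variance V(t) = Var(X_t) satisfies V'(t) = 2 a V(t) + c^2 with V(0) = 0 (drift coefficient is linear in X, diffusion is constant). With a = -1, c = 7/5, the solution is
  V(t) = (c^2 / (2 a)) * (exp(2 a t) - 1)
       = ((7/5)^2 / (2*(-1))) * (exp((-2) t) - 1)
       = 49/50 - 49*exp(-2*t)/50.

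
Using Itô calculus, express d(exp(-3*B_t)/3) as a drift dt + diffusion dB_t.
d(exp(-3*B_t)/3) = (3*exp(-3*B_t)/2) dt + (-exp(-3*B_t)) dB_t

Itô's formula for f(B_t) gives d f(B_t) = f'(B_t) dB_t + (1/2) f''(B_t) dt. Compute derivatives of f(x) = exp(-3*x)/3:
  f'(x)  = -exp(-3*x)
  f''(x) = 3*exp(-3*x)
Substitute x = B_t and multiply the f'' term by 1/2:
  drift     = (1/2) * (3*exp(-3*x)) evaluated at B_t = 3*exp(-3*B_t)/2
  diffusion = (-exp(-3*x)) evaluated at B_t = -exp(-3*B_t)
Therefore d(exp(-3*B_t)/3) = (3*exp(-3*B_t)/2) dt + (-exp(-3*B_t)) dB_t.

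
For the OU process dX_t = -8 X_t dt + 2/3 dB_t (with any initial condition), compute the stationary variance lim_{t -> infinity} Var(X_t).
lim Var(X_t) = 1/36

The OU SDE dX = -theta X dt + sigma dB admits the integrating factor exp(theta t): d(exp(theta t) X_t) = sigma exp(theta t) dB_t. Integrating from 0 to t gives X_t = x_0 * exp(-theta t) + sigma * int_0^t exp(-theta (t-s)) dB_s for any initial x_0. The Itô integral has variance (by the Itô isometry) sigma^2 * int_0^t exp(-2 theta (t - s)) ds = sigma^2 * (1 - exp(-2 theta t)) / (2 theta), independent of x_0.
With theta = 8, sigma = 2/3:
  Var(X_t) = (2/3)^2 * (1 - exp(-2*8 t)) / (2 * 8) = 1/36 - exp(-16*t)/36.
As t -> infinity, exp(-2*8 t) -> 0, so the stationary variance is sigma^2 / (2 theta) = 1/36.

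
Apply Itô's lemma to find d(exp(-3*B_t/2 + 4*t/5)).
d(exp(-3*B_t/2 + 4*t/5)) = (77*exp(-3*B_t/2 + 4*t/5)/40) dt + (-3*exp(-3*B_t/2 + 4*t/5)/2) dB_t

Itô's formula for f(t, x): d f(t, B_t) = (f_t + (1/2) f_xx) dt + f_x dB_t. Compute partials of f(t, x) = exp(4*t/5 - 3*x/2):
  f_t(t,x)  = 4*exp(4*t/5 - 3*x/2)/5
  f_x(t,x)  = -3*exp(4*t/5 - 3*x/2)/2
  f_xx(t,x) = 9*exp(4*t/5 - 3*x/2)/4
Assemble drift = f_t + (1/2) f_xx = 77*exp(4*t/5 - 3*x/2)/40 and diffusion = f_x = -3*exp(4*t/5 - 3*x/2)/2. Substituting x = B_t:
  d(exp(-3*B_t/2 + 4*t/5)) = (77*exp(-3*B_t/2 + 4*t/5)/40) dt + (-3*exp(-3*B_t/2 + 4*t/5)/2) dB_t.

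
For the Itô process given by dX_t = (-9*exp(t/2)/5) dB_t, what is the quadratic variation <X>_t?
<X>_t = 81*exp(t)/25 - 81/25

For an Itô process dX_t = a(t) dt + b(t) dB_t, the quadratic variation is <X>_t = int_0^t b(s)^2 ds (the drift term does not contribute). Here b(s) = -9*exp(s/2)/5, so
  b(s)^2 = 81*exp(s)/25.
Integrating from 0 to t:
  <X>_t = int_0^t (81*exp(s)/25) ds = 81*exp(t)/25 - 81/25.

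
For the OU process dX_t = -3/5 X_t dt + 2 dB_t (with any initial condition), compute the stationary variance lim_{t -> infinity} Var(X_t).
lim Var(X_t) = 10/3

The OU SDE dX = -theta X dt + sigma dB admits the integrating factor exp(theta t): d(exp(theta t) X_t) = sigma exp(theta t) dB_t. Integrating from 0 to t gives X_t = x_0 * exp(-theta t) + sigma * int_0^t exp(-theta (t-s)) dB_s for any initial x_0. The Itô integral has variance (by the Itô isometry) sigma^2 * int_0^t exp(-2 theta (t - s)) ds = sigma^2 * (1 - exp(-2 theta t)) / (2 theta), independent of x_0.
With theta = 3/5, sigma = 2:
  Var(X_t) = (2)^2 * (1 - exp(-2*3/5 t)) / (2 * 3/5) = 10/3 - 10*exp(-6*t/5)/3.
As t -> infinity, exp(-2*3/5 t) -> 0, so the stationary variance is sigma^2 / (2 theta) = 10/3.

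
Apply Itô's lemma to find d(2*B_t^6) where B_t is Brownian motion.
d(2*B_t^6) = (30*B_t^4) dt + (12*B_t^5) dB_t

Itô's formula for f(B_t) gives d f(B_t) = f'(B_t) dB_t + (1/2) f''(B_t) dt. Compute derivatives of f(x) = 2*x^6:
  f'(x)  = 12*x^5
  f''(x) = 60*x^4
Substitute x = B_t and multiply the f'' term by 1/2:
  drift     = (1/2) * (60*x^4) evaluated at B_t = 30*B_t^4
  diffusion = (12*x^5) evaluated at B_t = 12*B_t^5
Therefore d(2*B_t^6) = (30*B_t^4) dt + (12*B_t^5) dB_t.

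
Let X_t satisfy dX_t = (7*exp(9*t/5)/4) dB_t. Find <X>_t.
<X>_t = 245*exp(18*t/5)/288 - 245/288

For an Itô process dX_t = a(t) dt + b(t) dB_t, the quadratic variation is <X>_t = int_0^t b(s)^2 ds (the drift term does not contribute). Here b(s) = 7*exp(9*s/5)/4, so
  b(s)^2 = 49*exp(18*s/5)/16.
Integrating from 0 to t:
  <X>_t = int_0^t (49*exp(18*s/5)/16) ds = 245*exp(18*t/5)/288 - 245/288.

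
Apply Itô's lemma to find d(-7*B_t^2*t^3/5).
d(-7*B_t^2*t^3/5) = (7*t^2*(-3*B_t^2 - t)/5) dt + (-14*B_t*t^3/5) dB_t

Itô's formula for f(t, x): d f(t, B_t) = (f_t + (1/2) f_xx) dt + f_x dB_t. Compute partials of f(t, x) = -7*t^3*x^2/5:
  f_t(t,x)  = -21*t^2*x^2/5
  f_x(t,x)  = -14*t^3*x/5
  f_xx(t,x) = -14*t^3/5
Assemble drift = f_t + (1/2) f_xx = 7*t^2*(-t - 3*x^2)/5 and diffusion = f_x = -14*t^3*x/5. Substituting x = B_t:
  d(-7*B_t^2*t^3/5) = (7*t^2*(-3*B_t^2 - t)/5) dt + (-14*B_t*t^3/5) dB_t.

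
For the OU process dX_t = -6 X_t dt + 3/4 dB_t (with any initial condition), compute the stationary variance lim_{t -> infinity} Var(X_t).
lim Var(X_t) = 3/64

The OU SDE dX = -theta X dt + sigma dB admits the integrating factor exp(theta t): d(exp(theta t) X_t) = sigma exp(theta t) dB_t. Integrating from 0 to t gives X_t = x_0 * exp(-theta t) + sigma * int_0^t exp(-theta (t-s)) dB_s for any initial x_0. The Itô integral has variance (by the Itô isometry) sigma^2 * int_0^t exp(-2 theta (t - s)) ds = sigma^2 * (1 - exp(-2 theta t)) / (2 theta), independent of x_0.
With theta = 6, sigma = 3/4:
  Var(X_t) = (3/4)^2 * (1 - exp(-2*6 t)) / (2 * 6) = 3/64 - 3*exp(-12*t)/64.
As t -> infinity, exp(-2*6 t) -> 0, so the stationary variance is sigma^2 / (2 theta) = 3/64.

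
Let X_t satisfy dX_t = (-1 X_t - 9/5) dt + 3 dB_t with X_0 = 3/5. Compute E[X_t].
E[X_t] = -9/5 + 12*exp(-t)/5

Taking expectations and using E[dB_t] = 0, the mean m(t) = E[X_t] satisfies the ODE m'(t) = a m(t) + b with m(0) = x_0. With a = -1, b = -9/5, x_0 = 3/5, the solution is
  m(t) = x_0 * exp(a t) + (b/a) * (exp(a t) - 1)
       = (3/5) * exp((-1) t) + ((-9/5)/(-1)) * (exp((-1) t) - 1)
       = -9/5 + 12*exp(-t)/5.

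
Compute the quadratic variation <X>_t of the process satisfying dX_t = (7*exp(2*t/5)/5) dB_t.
<X>_t = 49*exp(4*t/5)/20 - 49/20

For an Itô process dX_t = a(t) dt + b(t) dB_t, the quadratic variation is <X>_t = int_0^t b(s)^2 ds (the drift term does not contribute). Here b(s) = 7*exp(2*s/5)/5, so
  b(s)^2 = 49*exp(4*s/5)/25.
Integrating from 0 to t:
  <X>_t = int_0^t (49*exp(4*s/5)/25) ds = 49*exp(4*t/5)/20 - 49/20.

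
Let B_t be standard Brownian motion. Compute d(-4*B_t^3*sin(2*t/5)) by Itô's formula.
d(-4*B_t^3*sin(2*t/5)) = (-8*B_t^3*cos(2*t/5)/5 - 12*B_t*sin(2*t/5)) dt + (-12*B_t^2*sin(2*t/5)) dB_t

Itô's formula for f(t, x): d f(t, B_t) = (f_t + (1/2) f_xx) dt + f_x dB_t. Compute partials of f(t, x) = -4*x^3*sin(2*t/5):
  f_t(t,x)  = -8*x^3*cos(2*t/5)/5
  f_x(t,x)  = -12*x^2*sin(2*t/5)
  f_xx(t,x) = -24*x*sin(2*t/5)
Assemble drift = f_t + (1/2) f_xx = -8*x^3*cos(2*t/5)/5 - 12*x*sin(2*t/5) and diffusion = f_x = -12*x^2*sin(2*t/5). Substituting x = B_t:
  d(-4*B_t^3*sin(2*t/5)) = (-8*B_t^3*cos(2*t/5)/5 - 12*B_t*sin(2*t/5)) dt + (-12*B_t^2*sin(2*t/5)) dB_t.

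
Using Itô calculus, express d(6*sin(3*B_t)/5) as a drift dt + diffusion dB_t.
d(6*sin(3*B_t)/5) = (-27*sin(3*B_t)/5) dt + (18*cos(3*B_t)/5) dB_t

Itô's formula for f(B_t) gives d f(B_t) = f'(B_t) dB_t + (1/2) f''(B_t) dt. Compute derivatives of f(x) = 6*sin(3*x)/5:
  f'(x)  = 18*cos(3*x)/5
  f''(x) = -54*sin(3*x)/5
Substitute x = B_t and multiply the f'' term by 1/2:
  drift     = (1/2) * (-54*sin(3*x)/5) evaluated at B_t = -27*sin(3*B_t)/5
  diffusion = (18*cos(3*x)/5) evaluated at B_t = 18*cos(3*B_t)/5
Therefore d(6*sin(3*B_t)/5) = (-27*sin(3*B_t)/5) dt + (18*cos(3*B_t)/5) dB_t.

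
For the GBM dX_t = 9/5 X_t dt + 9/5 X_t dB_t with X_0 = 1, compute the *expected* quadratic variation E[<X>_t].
E[<X>_t] = 9*exp(171*t/25)/19 - 9/19

<X>_t = int_0^t ((9/5) * X_s)^2 ds. Taking expectation inside the integral: E[<X>_t] = (9/5)^2 * int_0^t E[X_s^2] ds. For GBM, E[X_s^2] = x_0^2 * exp((2 mu + sigma^2) s). Integrating:
  E[<X>_t] = (9/5)^2 * 1^2 * (exp((2*(9/5) + (9/5)^2) t) - 1) / (2*(9/5) + (9/5)^2)
           = (9/5)^2 * 1^2 * (exp((171/25) t) - 1) / (171/25) = 9*exp(171*t/25)/19 - 9/19.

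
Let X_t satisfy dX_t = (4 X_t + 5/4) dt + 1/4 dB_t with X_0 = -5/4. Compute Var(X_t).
Var(X_t) = exp(8*t)/128 - 1/128

The variance V(t) = Var(X_t) satisfies V'(t) = 2 a V(t) + c^2 with V(0) = 0 (drift coefficient is linear in X, diffusion is constant). With a = 4, c = 1/4, the solution is
  V(t) = (c^2 / (2 a)) * (exp(2 a t) - 1)
       = ((1/4)^2 / (2*4)) * (exp(8 t) - 1)
       = exp(8*t)/128 - 1/128.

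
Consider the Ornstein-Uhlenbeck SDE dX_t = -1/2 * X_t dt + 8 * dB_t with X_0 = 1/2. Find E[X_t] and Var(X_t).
E[X_t] = exp(-t/2)/2; Var(X_t) = 64 - 64*exp(-t)

The OU SDE dX = -theta X dt + sigma dB admits the integrating factor exp(theta t): d(exp(theta t) X_t) = sigma exp(theta t) dB_t. Integrating from 0 to t:
  X_t = x_0 * exp(-theta t) + sigma * int_0^t exp(-theta (t-s)) dB_s.
The Itô integral has mean 0 and (by the Itô isometry) variance sigma^2 * int_0^t exp(-2 theta (t - s)) ds = sigma^2 * (1 - exp(-2 theta t)) / (2 theta).
With theta = 1/2, sigma = 8, x_0 = 1/2:
  E[X_t] = 1/2 * exp(-1/2 t) = exp(-t/2)/2
  Var(X_t) = (8)^2 * (1 - exp(-2*1/2 t)) / (2 * 1/2) = 64 - 64*exp(-t).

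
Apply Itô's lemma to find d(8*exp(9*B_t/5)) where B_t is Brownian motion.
d(8*exp(9*B_t/5)) = (324*exp(9*B_t/5)/25) dt + (72*exp(9*B_t/5)/5) dB_t

Itô's formula for f(B_t) gives d f(B_t) = f'(B_t) dB_t + (1/2) f''(B_t) dt. Compute derivatives of f(x) = 8*exp(9*x/5):
  f'(x)  = 72*exp(9*x/5)/5
  f''(x) = 648*exp(9*x/5)/25
Substitute x = B_t and multiply the f'' term by 1/2:
  drift     = (1/2) * (648*exp(9*x/5)/25) evaluated at B_t = 324*exp(9*B_t/5)/25
  diffusion = (72*exp(9*x/5)/5) evaluated at B_t = 72*exp(9*B_t/5)/5
Therefore d(8*exp(9*B_t/5)) = (324*exp(9*B_t/5)/25) dt + (72*exp(9*B_t/5)/5) dB_t.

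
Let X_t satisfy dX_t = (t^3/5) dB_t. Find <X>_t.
<X>_t = t^7/175

For an Itô process dX_t = a(t) dt + b(t) dB_t, the quadratic variation is <X>_t = int_0^t b(s)^2 ds (the drift term does not contribute). Here b(s) = s^3/5, so
  b(s)^2 = s^6/25.
Integrating from 0 to t:
  <X>_t = int_0^t (s^6/25) ds = t^7/175.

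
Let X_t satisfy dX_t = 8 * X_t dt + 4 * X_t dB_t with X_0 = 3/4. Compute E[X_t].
E[X_t] = 3*exp(8*t)/4

For GBM dX = mu X dt + sigma X dB with X_0 = x_0, apply Itô to Y = log X: dY = (mu - sigma^2/2) dt + sigma dB, so Y_t = log(x_0) + (mu - sigma^2/2) t + sigma B_t and hence X_t = x_0 * exp((mu - sigma^2/2) t + sigma B_t).
With mu = 8, sigma = 4, x_0 = 3/4, this gives:
  X_t = 3/4 * exp((0) * t + (4) * B_t).
Since sigma*B_t ~ Normal(0, sigma^2 t), E[exp(sigma*B_t)] = exp(sigma^2 t / 2); so E[X_t] = x_0 * exp((mu - sigma^2/2) t) * exp(sigma^2 t / 2) = x_0 * exp(mu t) = 3*exp(8*t)/4.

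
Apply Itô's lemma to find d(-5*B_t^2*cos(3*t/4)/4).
d(-5*B_t^2*cos(3*t/4)/4) = (15*B_t^2*sin(3*t/4)/16 - 5*cos(3*t/4)/4) dt + (-5*B_t*cos(3*t/4)/2) dB_t

Itô's formula for f(t, x): d f(t, B_t) = (f_t + (1/2) f_xx) dt + f_x dB_t. Compute partials of f(t, x) = -5*x^2*cos(3*t/4)/4:
  f_t(t,x)  = 15*x^2*sin(3*t/4)/16
  f_x(t,x)  = -5*x*cos(3*t/4)/2
  f_xx(t,x) = -5*cos(3*t/4)/2
Assemble drift = f_t + (1/2) f_xx = 15*x^2*sin(3*t/4)/16 - 5*cos(3*t/4)/4 and diffusion = f_x = -5*x*cos(3*t/4)/2. Substituting x = B_t:
  d(-5*B_t^2*cos(3*t/4)/4) = (15*B_t^2*sin(3*t/4)/16 - 5*cos(3*t/4)/4) dt + (-5*B_t*cos(3*t/4)/2) dB_t.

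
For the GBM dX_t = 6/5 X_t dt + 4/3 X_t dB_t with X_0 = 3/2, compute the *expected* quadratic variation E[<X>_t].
E[<X>_t] = 45*exp(188*t/45)/47 - 45/47

<X>_t = int_0^t ((4/3) * X_s)^2 ds. Taking expectation inside the integral: E[<X>_t] = (4/3)^2 * int_0^t E[X_s^2] ds. For GBM, E[X_s^2] = x_0^2 * exp((2 mu + sigma^2) s). Integrating:
  E[<X>_t] = (4/3)^2 * (3/2)^2 * (exp((2*(6/5) + (4/3)^2) t) - 1) / (2*(6/5) + (4/3)^2)
           = (4/3)^2 * (3/2)^2 * (exp((188/45) t) - 1) / (188/45) = 45*exp(188*t/45)/47 - 45/47.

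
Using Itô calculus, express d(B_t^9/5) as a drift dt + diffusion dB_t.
d(B_t^9/5) = (36*B_t^7/5) dt + (9*B_t^8/5) dB_t

Itô's formula for f(B_t) gives d f(B_t) = f'(B_t) dB_t + (1/2) f''(B_t) dt. Compute derivatives of f(x) = x^9/5:
  f'(x)  = 9*x^8/5
  f''(x) = 72*x^7/5
Substitute x = B_t and multiply the f'' term by 1/2:
  drift     = (1/2) * (72*x^7/5) evaluated at B_t = 36*B_t^7/5
  diffusion = (9*x^8/5) evaluated at B_t = 9*B_t^8/5
Therefore d(B_t^9/5) = (36*B_t^7/5) dt + (9*B_t^8/5) dB_t.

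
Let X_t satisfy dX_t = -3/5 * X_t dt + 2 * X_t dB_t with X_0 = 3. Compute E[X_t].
E[X_t] = 3*exp(-3*t/5)

For GBM dX = mu X dt + sigma X dB with X_0 = x_0, apply Itô to Y = log X: dY = (mu - sigma^2/2) dt + sigma dB, so Y_t = log(x_0) + (mu - sigma^2/2) t + sigma B_t and hence X_t = x_0 * exp((mu - sigma^2/2) t + sigma B_t).
With mu = -3/5, sigma = 2, x_0 = 3, this gives:
  X_t = 3 * exp((-13/5) * t + (2) * B_t).
Since sigma*B_t ~ Normal(0, sigma^2 t), E[exp(sigma*B_t)] = exp(sigma^2 t / 2); so E[X_t] = x_0 * exp((mu - sigma^2/2) t) * exp(sigma^2 t / 2) = x_0 * exp(mu t) = 3*exp(-3*t/5).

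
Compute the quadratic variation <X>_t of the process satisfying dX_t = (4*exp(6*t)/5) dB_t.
<X>_t = 4*exp(12*t)/75 - 4/75

For an Itô process dX_t = a(t) dt + b(t) dB_t, the quadratic variation is <X>_t = int_0^t b(s)^2 ds (the drift term does not contribute). Here b(s) = 4*exp(6*s)/5, so
  b(s)^2 = 16*exp(12*s)/25.
Integrating from 0 to t:
  <X>_t = int_0^t (16*exp(12*s)/25) ds = 4*exp(12*t)/75 - 4/75.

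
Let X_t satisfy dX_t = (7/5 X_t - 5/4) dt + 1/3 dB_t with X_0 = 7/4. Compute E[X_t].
E[X_t] = 6*exp(7*t/5)/7 + 25/28

Taking expectations and using E[dB_t] = 0, the mean m(t) = E[X_t] satisfies the ODE m'(t) = a m(t) + b with m(0) = x_0. With a = 7/5, b = -5/4, x_0 = 7/4, the solution is
  m(t) = x_0 * exp(a t) + (b/a) * (exp(a t) - 1)
       = (7/4) * exp((7/5) t) + ((-5/4)/(7/5)) * (exp((7/5) t) - 1)
       = 6*exp(7*t/5)/7 + 25/28.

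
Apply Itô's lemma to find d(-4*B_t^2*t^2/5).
d(-4*B_t^2*t^2/5) = (4*t*(-2*B_t^2 - t)/5) dt + (-8*B_t*t^2/5) dB_t

Itô's formula for f(t, x): d f(t, B_t) = (f_t + (1/2) f_xx) dt + f_x dB_t. Compute partials of f(t, x) = -4*t^2*x^2/5:
  f_t(t,x)  = -8*t*x^2/5
  f_x(t,x)  = -8*t^2*x/5
  f_xx(t,x) = -8*t^2/5
Assemble drift = f_t + (1/2) f_xx = 4*t*(-t - 2*x^2)/5 and diffusion = f_x = -8*t^2*x/5. Substituting x = B_t:
  d(-4*B_t^2*t^2/5) = (4*t*(-2*B_t^2 - t)/5) dt + (-8*B_t*t^2/5) dB_t.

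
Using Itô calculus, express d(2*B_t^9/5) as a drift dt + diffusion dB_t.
d(2*B_t^9/5) = (72*B_t^7/5) dt + (18*B_t^8/5) dB_t

Itô's formula for f(B_t) gives d f(B_t) = f'(B_t) dB_t + (1/2) f''(B_t) dt. Compute derivatives of f(x) = 2*x^9/5:
  f'(x)  = 18*x^8/5
  f''(x) = 144*x^7/5
Substitute x = B_t and multiply the f'' term by 1/2:
  drift     = (1/2) * (144*x^7/5) evaluated at B_t = 72*B_t^7/5
  diffusion = (18*x^8/5) evaluated at B_t = 18*B_t^8/5
Therefore d(2*B_t^9/5) = (72*B_t^7/5) dt + (18*B_t^8/5) dB_t.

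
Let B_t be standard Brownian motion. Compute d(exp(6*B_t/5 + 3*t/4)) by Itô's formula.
d(exp(6*B_t/5 + 3*t/4)) = (147*exp(6*B_t/5 + 3*t/4)/100) dt + (6*exp(6*B_t/5 + 3*t/4)/5) dB_t

Itô's formula for f(t, x): d f(t, B_t) = (f_t + (1/2) f_xx) dt + f_x dB_t. Compute partials of f(t, x) = exp(3*t/4 + 6*x/5):
  f_t(t,x)  = 3*exp(3*t/4 + 6*x/5)/4
  f_x(t,x)  = 6*exp(3*t/4 + 6*x/5)/5
  f_xx(t,x) = 36*exp(3*t/4 + 6*x/5)/25
Assemble drift = f_t + (1/2) f_xx = 147*exp(3*t/4 + 6*x/5)/100 and diffusion = f_x = 6*exp(3*t/4 + 6*x/5)/5. Substituting x = B_t:
  d(exp(6*B_t/5 + 3*t/4)) = (147*exp(6*B_t/5 + 3*t/4)/100) dt + (6*exp(6*B_t/5 + 3*t/4)/5) dB_t.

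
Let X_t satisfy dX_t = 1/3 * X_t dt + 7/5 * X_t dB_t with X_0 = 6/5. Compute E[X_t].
E[X_t] = 6*exp(t/3)/5

For GBM dX = mu X dt + sigma X dB with X_0 = x_0, apply Itô to Y = log X: dY = (mu - sigma^2/2) dt + sigma dB, so Y_t = log(x_0) + (mu - sigma^2/2) t + sigma B_t and hence X_t = x_0 * exp((mu - sigma^2/2) t + sigma B_t).
With mu = 1/3, sigma = 7/5, x_0 = 6/5, this gives:
  X_t = 6/5 * exp((-97/150) * t + (7/5) * B_t).
Since sigma*B_t ~ Normal(0, sigma^2 t), E[exp(sigma*B_t)] = exp(sigma^2 t / 2); so E[X_t] = x_0 * exp((mu - sigma^2/2) t) * exp(sigma^2 t / 2) = x_0 * exp(mu t) = 6*exp(t/3)/5.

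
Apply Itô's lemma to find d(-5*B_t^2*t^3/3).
d(-5*B_t^2*t^3/3) = (5*t^2*(-3*B_t^2 - t)/3) dt + (-10*B_t*t^3/3) dB_t

Itô's formula for f(t, x): d f(t, B_t) = (f_t + (1/2) f_xx) dt + f_x dB_t. Compute partials of f(t, x) = -5*t^3*x^2/3:
  f_t(t,x)  = -5*t^2*x^2
  f_x(t,x)  = -10*t^3*x/3
  f_xx(t,x) = -10*t^3/3
Assemble drift = f_t + (1/2) f_xx = 5*t^2*(-t - 3*x^2)/3 and diffusion = f_x = -10*t^3*x/3. Substituting x = B_t:
  d(-5*B_t^2*t^3/3) = (5*t^2*(-3*B_t^2 - t)/3) dt + (-10*B_t*t^3/3) dB_t.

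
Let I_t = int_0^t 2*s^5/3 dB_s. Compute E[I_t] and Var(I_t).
E[I_t] = 0; Var(I_t) = 4*t^11/99

The Itô integral of a deterministic integrand f(s) has mean 0 because each increment f(s) * (B_{s+ds} - B_s) has mean 0. By the Itô isometry:
  Var( int_0^t f(s) dB_s ) = E[ (int_0^t f(s) dB_s)^2 ] = int_0^t f(s)^2 ds.
Here f(s) = 2*s^5/3, so f(s)^2 = 4*s^10/9. Integrate:
  int_0^t (4*s^10/9) ds = 4*t^11/99.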